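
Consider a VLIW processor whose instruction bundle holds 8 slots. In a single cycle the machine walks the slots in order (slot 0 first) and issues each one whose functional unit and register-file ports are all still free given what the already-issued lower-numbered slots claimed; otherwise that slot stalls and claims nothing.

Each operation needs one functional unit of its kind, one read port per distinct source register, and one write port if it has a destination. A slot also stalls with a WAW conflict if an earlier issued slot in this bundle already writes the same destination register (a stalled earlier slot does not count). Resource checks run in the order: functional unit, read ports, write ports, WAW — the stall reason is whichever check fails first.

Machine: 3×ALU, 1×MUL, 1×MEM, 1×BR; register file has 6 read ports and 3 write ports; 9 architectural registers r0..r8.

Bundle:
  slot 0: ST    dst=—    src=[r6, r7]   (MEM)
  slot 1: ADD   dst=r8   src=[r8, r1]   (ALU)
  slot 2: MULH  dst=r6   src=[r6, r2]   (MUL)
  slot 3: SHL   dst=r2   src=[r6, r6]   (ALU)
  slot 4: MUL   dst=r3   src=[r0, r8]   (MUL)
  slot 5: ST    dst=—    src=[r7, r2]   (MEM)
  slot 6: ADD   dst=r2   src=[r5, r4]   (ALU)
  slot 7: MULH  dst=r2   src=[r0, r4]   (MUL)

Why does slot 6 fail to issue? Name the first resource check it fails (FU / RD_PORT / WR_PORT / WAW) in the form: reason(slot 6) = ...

reason(slot 6) = RD_PORT

[0] MEM needs rd=2 wr=0: ok; after: ALU=3 MUL=1 MEM=0 BR=1, R=4, W=3
[1] ALU needs rd=2 wr=1: ok; after: ALU=2 MUL=1 MEM=0 BR=1, R=2, W=2
[2] MUL needs rd=2 wr=1: ok; after: ALU=2 MUL=0 MEM=0 BR=1, R=0, W=1
[3] ALU needs rd=1 wr=1: RD_PORT; after: ALU=2 MUL=0 MEM=0 BR=1, R=0, W=1
[4] MUL needs rd=2 wr=1: FU; after: ALU=2 MUL=0 MEM=0 BR=1, R=0, W=1
[5] MEM needs rd=2 wr=0: FU; after: ALU=2 MUL=0 MEM=0 BR=1, R=0, W=1
[6] ALU needs rd=2 wr=1: RD_PORT; after: ALU=2 MUL=0 MEM=0 BR=1, R=0, W=1
[7] MUL needs rd=2 wr=1: FU; after: ALU=2 MUL=0 MEM=0 BR=1, R=0, W=1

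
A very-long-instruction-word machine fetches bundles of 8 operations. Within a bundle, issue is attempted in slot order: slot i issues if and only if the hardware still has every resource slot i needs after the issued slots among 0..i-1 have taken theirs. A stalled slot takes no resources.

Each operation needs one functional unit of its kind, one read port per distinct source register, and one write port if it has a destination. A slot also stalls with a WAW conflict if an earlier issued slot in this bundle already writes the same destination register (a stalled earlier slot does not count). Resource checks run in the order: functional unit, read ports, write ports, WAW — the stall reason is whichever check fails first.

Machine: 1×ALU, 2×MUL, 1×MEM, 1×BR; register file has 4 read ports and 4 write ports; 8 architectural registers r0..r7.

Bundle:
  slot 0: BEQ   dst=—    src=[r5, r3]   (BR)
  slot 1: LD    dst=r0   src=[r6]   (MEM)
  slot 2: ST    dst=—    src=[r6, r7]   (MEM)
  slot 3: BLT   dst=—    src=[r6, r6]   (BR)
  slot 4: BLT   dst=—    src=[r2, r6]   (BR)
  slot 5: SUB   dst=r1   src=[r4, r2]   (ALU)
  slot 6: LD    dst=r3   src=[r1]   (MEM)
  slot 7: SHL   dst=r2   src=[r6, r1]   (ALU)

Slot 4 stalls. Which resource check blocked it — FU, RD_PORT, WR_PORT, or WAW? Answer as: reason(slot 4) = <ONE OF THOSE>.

reason(slot 4) = FU

slot 0 (BR): ISSUE — free A1,Mu2,Ld1,B0 rp2 wp4
slot 1 (MEM): ISSUE — free A1,Mu2,Ld0,B0 rp1 wp3
slot 2 (MEM): stall FU — free A1,Mu2,Ld0,B0 rp1 wp3
slot 3 (BR): stall FU — free A1,Mu2,Ld0,B0 rp1 wp3
slot 4 (BR): stall FU — free A1,Mu2,Ld0,B0 rp1 wp3
slot 5 (ALU): stall RD_PORT — free A1,Mu2,Ld0,B0 rp1 wp3
slot 6 (MEM): stall FU — free A1,Mu2,Ld0,B0 rp1 wp3
slot 7 (ALU): stall RD_PORT — free A1,Mu2,Ld0,B0 rp1 wp3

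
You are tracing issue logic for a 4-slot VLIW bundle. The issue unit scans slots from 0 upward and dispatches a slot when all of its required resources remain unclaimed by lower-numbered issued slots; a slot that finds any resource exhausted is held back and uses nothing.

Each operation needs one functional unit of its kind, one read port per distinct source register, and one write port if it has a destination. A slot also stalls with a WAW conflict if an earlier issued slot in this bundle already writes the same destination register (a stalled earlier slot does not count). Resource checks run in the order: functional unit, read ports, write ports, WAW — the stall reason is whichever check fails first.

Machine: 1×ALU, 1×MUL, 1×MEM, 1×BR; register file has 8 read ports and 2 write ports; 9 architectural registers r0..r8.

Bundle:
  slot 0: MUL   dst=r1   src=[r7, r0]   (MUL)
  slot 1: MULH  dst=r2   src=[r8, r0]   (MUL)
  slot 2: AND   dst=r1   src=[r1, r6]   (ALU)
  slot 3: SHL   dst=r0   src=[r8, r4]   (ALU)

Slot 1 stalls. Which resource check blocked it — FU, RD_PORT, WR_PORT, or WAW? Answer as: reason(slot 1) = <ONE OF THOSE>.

#0 MUL src=r7,r0 dispatched  <A:1 Mu:0 Ld:1 B:1 rd:6 wr:1>
#1 MUL src=r8,r0 held:FU  <A:1 Mu:0 Ld:1 B:1 rd:6 wr:1>
#2 ALU src=r1,r6 held:WAW  <A:1 Mu:0 Ld:1 B:1 rd:6 wr:1>
#3 ALU src=r8,r4 dispatched  <A:0 Mu:0 Ld:1 B:1 rd:4 wr:0>

reason(slot 1) = FU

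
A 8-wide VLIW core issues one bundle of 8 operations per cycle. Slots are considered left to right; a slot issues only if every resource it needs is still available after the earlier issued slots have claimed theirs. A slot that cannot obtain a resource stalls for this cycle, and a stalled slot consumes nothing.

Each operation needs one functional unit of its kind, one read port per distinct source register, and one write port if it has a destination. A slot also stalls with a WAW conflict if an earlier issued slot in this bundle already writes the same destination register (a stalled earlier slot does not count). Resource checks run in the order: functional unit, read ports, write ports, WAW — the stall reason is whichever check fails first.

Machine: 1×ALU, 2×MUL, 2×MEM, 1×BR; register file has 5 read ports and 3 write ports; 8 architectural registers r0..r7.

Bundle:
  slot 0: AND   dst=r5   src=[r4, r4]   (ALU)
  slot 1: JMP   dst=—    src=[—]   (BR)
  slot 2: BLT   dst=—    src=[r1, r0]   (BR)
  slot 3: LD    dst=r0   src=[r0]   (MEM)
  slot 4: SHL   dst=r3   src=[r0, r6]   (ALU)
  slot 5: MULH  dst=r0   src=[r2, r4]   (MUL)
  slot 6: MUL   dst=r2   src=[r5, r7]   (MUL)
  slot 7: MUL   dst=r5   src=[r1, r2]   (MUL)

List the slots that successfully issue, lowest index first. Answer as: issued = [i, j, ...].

issued = [0, 1, 3, 6]

(0) want 1×ALU +1rd +1wr — yes → AL0|MU2|ME2|BR1|rd4|wr2
(1) want 1×BR +0rd +0wr — yes → AL0|MU2|ME2|BR0|rd4|wr2
(2) want 1×BR +2rd +0wr — FU → AL0|MU2|ME2|BR0|rd4|wr2
(3) want 1×MEM +1rd +1wr — yes → AL0|MU2|ME1|BR0|rd3|wr1
(4) want 1×ALU +2rd +1wr — FU → AL0|MU2|ME1|BR0|rd3|wr1
(5) want 1×MUL +2rd +1wr — WAW → AL0|MU2|ME1|BR0|rd3|wr1
(6) want 1×MUL +2rd +1wr — yes → AL0|MU1|ME1|BR0|rd1|wr0
(7) want 1×MUL +2rd +1wr — RD_PORT → AL0|MU1|ME1|BR0|rd1|wr0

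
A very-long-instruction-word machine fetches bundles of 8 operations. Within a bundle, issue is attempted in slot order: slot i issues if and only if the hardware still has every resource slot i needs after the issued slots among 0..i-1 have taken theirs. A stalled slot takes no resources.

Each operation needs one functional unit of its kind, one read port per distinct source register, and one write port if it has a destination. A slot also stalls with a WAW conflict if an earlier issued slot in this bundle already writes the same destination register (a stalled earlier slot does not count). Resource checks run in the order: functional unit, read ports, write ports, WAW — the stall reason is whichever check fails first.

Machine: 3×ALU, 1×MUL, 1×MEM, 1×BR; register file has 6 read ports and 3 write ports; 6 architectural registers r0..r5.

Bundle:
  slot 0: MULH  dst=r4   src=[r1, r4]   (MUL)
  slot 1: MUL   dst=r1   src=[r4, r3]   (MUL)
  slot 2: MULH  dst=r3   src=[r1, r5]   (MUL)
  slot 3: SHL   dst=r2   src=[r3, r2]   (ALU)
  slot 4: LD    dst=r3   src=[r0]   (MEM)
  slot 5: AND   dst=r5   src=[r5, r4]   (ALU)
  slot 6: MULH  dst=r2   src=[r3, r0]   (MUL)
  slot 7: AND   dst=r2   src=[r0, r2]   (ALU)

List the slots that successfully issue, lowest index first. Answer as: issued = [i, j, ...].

[0] MUL needs rd=2 wr=1: ok; after: ALU=3 MUL=0 MEM=1 BR=1, R=4, W=2
[1] MUL needs rd=2 wr=1: FU; after: ALU=3 MUL=0 MEM=1 BR=1, R=4, W=2
[2] MUL needs rd=2 wr=1: FU; after: ALU=3 MUL=0 MEM=1 BR=1, R=4, W=2
[3] ALU needs rd=2 wr=1: ok; after: ALU=2 MUL=0 MEM=1 BR=1, R=2, W=1
[4] MEM needs rd=1 wr=1: ok; after: ALU=2 MUL=0 MEM=0 BR=1, R=1, W=0
[5] ALU needs rd=2 wr=1: RD_PORT; after: ALU=2 MUL=0 MEM=0 BR=1, R=1, W=0
[6] MUL needs rd=2 wr=1: FU; after: ALU=2 MUL=0 MEM=0 BR=1, R=1, W=0
[7] ALU needs rd=2 wr=1: RD_PORT; after: ALU=2 MUL=0 MEM=0 BR=1, R=1, W=0

issued = [0, 3, 4]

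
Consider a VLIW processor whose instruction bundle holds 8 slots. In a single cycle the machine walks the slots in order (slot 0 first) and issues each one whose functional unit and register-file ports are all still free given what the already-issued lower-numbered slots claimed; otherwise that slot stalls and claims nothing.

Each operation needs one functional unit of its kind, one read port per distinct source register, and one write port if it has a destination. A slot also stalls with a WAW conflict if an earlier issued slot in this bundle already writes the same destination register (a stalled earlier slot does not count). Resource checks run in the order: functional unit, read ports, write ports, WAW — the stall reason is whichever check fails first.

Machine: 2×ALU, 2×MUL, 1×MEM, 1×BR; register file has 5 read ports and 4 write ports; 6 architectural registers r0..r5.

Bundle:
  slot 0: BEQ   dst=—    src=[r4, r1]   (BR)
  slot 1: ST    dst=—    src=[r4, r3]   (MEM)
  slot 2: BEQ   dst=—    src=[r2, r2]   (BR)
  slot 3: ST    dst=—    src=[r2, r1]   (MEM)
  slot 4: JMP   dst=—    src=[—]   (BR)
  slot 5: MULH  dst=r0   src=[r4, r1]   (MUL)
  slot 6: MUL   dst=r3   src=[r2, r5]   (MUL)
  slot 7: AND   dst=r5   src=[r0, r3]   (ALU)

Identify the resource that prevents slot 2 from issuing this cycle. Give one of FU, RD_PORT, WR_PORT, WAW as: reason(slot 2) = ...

#0 BR src=r4,r1 dispatched  <A:2 Mu:2 Ld:1 B:0 rd:3 wr:4>
#1 MEM src=r4,r3 dispatched  <A:2 Mu:2 Ld:0 B:0 rd:1 wr:4>
#2 BR src=r2,r2 held:FU  <A:2 Mu:2 Ld:0 B:0 rd:1 wr:4>
#3 MEM src=r2,r1 held:FU  <A:2 Mu:2 Ld:0 B:0 rd:1 wr:4>
#4 BR src=- held:FU  <A:2 Mu:2 Ld:0 B:0 rd:1 wr:4>
#5 MUL src=r4,r1 held:RD_PORT  <A:2 Mu:2 Ld:0 B:0 rd:1 wr:4>
#6 MUL src=r2,r5 held:RD_PORT  <A:2 Mu:2 Ld:0 B:0 rd:1 wr:4>
#7 ALU src=r0,r3 held:RD_PORT  <A:2 Mu:2 Ld:0 B:0 rd:1 wr:4>

reason(slot 2) = FU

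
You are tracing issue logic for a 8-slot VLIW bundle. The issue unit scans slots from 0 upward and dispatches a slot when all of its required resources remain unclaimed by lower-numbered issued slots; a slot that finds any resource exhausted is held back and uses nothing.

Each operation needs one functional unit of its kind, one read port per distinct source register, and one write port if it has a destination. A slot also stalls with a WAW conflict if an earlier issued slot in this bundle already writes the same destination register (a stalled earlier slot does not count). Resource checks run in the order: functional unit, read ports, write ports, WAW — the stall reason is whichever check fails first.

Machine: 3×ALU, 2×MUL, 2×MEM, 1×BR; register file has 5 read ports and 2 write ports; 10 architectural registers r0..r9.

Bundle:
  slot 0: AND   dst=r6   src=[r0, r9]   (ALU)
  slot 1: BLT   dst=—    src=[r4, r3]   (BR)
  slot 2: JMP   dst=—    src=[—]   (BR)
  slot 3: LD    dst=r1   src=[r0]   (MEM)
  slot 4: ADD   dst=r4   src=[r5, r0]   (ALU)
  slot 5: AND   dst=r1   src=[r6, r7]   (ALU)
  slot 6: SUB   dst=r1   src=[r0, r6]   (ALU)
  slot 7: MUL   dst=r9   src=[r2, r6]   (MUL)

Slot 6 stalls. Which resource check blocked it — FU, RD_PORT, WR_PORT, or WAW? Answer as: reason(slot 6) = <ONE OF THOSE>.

reason(slot 6) = RD_PORT

slot 0 (ALU): ISSUE — free A2,Mu2,Ld2,B1 rp3 wp1
slot 1 (BR): ISSUE — free A2,Mu2,Ld2,B0 rp1 wp1
slot 2 (BR): stall FU — free A2,Mu2,Ld2,B0 rp1 wp1
slot 3 (MEM): ISSUE — free A2,Mu2,Ld1,B0 rp0 wp0
slot 4 (ALU): stall RD_PORT — free A2,Mu2,Ld1,B0 rp0 wp0
slot 5 (ALU): stall RD_PORT — free A2,Mu2,Ld1,B0 rp0 wp0
slot 6 (ALU): stall RD_PORT — free A2,Mu2,Ld1,B0 rp0 wp0
slot 7 (MUL): stall RD_PORT — free A2,Mu2,Ld1,B0 rp0 wp0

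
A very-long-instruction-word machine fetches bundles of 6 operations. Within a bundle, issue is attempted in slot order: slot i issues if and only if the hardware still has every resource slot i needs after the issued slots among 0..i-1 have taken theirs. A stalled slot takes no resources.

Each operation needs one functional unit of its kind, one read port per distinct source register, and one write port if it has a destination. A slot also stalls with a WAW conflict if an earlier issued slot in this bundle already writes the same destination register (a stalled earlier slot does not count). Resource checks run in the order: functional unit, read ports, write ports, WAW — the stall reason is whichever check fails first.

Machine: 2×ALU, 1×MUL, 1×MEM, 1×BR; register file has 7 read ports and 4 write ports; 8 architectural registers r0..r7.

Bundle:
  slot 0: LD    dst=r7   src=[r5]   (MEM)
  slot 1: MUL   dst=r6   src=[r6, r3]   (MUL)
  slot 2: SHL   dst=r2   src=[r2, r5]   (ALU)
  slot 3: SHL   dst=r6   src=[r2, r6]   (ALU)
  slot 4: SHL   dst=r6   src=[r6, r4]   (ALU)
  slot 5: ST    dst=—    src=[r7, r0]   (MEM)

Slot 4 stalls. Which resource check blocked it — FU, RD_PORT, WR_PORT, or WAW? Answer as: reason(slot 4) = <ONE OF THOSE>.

reason(slot 4) = WAW

[0] MEM needs rd=1 wr=1: ok; after: ALU=2 MUL=1 MEM=0 BR=1, R=6, W=3
[1] MUL needs rd=2 wr=1: ok; after: ALU=2 MUL=0 MEM=0 BR=1, R=4, W=2
[2] ALU needs rd=2 wr=1: ok; after: ALU=1 MUL=0 MEM=0 BR=1, R=2, W=1
[3] ALU needs rd=2 wr=1: WAW; after: ALU=1 MUL=0 MEM=0 BR=1, R=2, W=1
[4] ALU needs rd=2 wr=1: WAW; after: ALU=1 MUL=0 MEM=0 BR=1, R=2, W=1
[5] MEM needs rd=2 wr=0: FU; after: ALU=1 MUL=0 MEM=0 BR=1, R=2, W=1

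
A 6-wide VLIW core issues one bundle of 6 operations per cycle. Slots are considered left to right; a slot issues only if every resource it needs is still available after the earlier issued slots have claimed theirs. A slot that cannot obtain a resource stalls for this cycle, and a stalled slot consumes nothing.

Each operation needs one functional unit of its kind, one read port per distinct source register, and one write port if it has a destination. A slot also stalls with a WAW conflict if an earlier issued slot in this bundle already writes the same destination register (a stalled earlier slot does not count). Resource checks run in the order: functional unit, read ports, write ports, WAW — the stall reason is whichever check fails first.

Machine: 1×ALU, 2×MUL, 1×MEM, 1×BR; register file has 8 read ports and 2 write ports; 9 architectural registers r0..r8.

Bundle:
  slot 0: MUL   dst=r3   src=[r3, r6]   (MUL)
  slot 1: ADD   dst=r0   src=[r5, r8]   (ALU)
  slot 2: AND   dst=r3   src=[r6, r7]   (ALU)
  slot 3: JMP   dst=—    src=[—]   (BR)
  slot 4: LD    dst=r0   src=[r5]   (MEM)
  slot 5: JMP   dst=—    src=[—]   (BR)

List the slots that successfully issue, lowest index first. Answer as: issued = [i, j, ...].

slot 0 (MUL): ISSUE — free A1,Mu1,Ld1,B1 rp6 wp1
slot 1 (ALU): ISSUE — free A0,Mu1,Ld1,B1 rp4 wp0
slot 2 (ALU): stall FU — free A0,Mu1,Ld1,B1 rp4 wp0
slot 3 (BR): ISSUE — free A0,Mu1,Ld1,B0 rp4 wp0
slot 4 (MEM): stall WR_PORT — free A0,Mu1,Ld1,B0 rp4 wp0
slot 5 (BR): stall FU — free A0,Mu1,Ld1,B0 rp4 wp0

issued = [0, 1, 3]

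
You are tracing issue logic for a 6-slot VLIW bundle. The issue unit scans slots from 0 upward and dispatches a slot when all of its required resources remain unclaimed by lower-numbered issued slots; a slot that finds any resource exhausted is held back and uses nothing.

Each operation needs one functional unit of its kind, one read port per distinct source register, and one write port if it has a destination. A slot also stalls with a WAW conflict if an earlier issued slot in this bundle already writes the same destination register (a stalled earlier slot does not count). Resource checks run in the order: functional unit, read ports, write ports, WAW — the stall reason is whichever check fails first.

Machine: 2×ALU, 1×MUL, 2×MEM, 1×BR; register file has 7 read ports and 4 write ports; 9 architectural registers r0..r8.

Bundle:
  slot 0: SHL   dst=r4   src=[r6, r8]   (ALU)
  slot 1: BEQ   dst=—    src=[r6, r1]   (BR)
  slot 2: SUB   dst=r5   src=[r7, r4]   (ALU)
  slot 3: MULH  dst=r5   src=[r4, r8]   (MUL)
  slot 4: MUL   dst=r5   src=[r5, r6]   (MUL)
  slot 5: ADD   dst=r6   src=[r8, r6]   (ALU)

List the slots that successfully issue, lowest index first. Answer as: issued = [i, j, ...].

issued = [0, 1, 2]

#0 ALU src=r6,r8 dispatched  <A:1 Mu:1 Ld:2 B:1 rd:5 wr:3>
#1 BR src=r6,r1 dispatched  <A:1 Mu:1 Ld:2 B:0 rd:3 wr:3>
#2 ALU src=r7,r4 dispatched  <A:0 Mu:1 Ld:2 B:0 rd:1 wr:2>
#3 MUL src=r4,r8 held:RD_PORT  <A:0 Mu:1 Ld:2 B:0 rd:1 wr:2>
#4 MUL src=r5,r6 held:RD_PORT  <A:0 Mu:1 Ld:2 B:0 rd:1 wr:2>
#5 ALU src=r8,r6 held:FU  <A:0 Mu:1 Ld:2 B:0 rd:1 wr:2>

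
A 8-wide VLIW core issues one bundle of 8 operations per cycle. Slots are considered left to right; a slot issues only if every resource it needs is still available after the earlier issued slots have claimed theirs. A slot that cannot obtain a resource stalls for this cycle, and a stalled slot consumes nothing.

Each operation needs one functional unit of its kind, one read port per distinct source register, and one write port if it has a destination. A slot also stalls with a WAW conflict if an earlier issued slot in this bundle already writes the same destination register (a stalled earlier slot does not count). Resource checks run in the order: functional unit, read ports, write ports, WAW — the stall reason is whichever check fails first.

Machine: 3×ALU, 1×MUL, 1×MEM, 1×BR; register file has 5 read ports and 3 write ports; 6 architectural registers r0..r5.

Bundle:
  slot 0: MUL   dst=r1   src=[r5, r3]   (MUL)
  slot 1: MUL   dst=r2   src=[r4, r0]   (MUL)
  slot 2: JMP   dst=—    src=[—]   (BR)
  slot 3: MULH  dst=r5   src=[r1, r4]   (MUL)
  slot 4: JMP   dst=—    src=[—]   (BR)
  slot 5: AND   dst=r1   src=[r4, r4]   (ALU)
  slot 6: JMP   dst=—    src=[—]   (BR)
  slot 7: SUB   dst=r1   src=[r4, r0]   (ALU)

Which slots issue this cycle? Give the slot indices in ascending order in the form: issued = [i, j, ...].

#0 MUL src=r5,r3 dispatched  <A:3 Mu:0 Ld:1 B:1 rd:3 wr:2>
#1 MUL src=r4,r0 held:FU  <A:3 Mu:0 Ld:1 B:1 rd:3 wr:2>
#2 BR src=- dispatched  <A:3 Mu:0 Ld:1 B:0 rd:3 wr:2>
#3 MUL src=r1,r4 held:FU  <A:3 Mu:0 Ld:1 B:0 rd:3 wr:2>
#4 BR src=- held:FU  <A:3 Mu:0 Ld:1 B:0 rd:3 wr:2>
#5 ALU src=r4,r4 held:WAW  <A:3 Mu:0 Ld:1 B:0 rd:3 wr:2>
#6 BR src=- held:FU  <A:3 Mu:0 Ld:1 B:0 rd:3 wr:2>
#7 ALU src=r4,r0 held:WAW  <A:3 Mu:0 Ld:1 B:0 rd:3 wr:2>

issued = [0, 2]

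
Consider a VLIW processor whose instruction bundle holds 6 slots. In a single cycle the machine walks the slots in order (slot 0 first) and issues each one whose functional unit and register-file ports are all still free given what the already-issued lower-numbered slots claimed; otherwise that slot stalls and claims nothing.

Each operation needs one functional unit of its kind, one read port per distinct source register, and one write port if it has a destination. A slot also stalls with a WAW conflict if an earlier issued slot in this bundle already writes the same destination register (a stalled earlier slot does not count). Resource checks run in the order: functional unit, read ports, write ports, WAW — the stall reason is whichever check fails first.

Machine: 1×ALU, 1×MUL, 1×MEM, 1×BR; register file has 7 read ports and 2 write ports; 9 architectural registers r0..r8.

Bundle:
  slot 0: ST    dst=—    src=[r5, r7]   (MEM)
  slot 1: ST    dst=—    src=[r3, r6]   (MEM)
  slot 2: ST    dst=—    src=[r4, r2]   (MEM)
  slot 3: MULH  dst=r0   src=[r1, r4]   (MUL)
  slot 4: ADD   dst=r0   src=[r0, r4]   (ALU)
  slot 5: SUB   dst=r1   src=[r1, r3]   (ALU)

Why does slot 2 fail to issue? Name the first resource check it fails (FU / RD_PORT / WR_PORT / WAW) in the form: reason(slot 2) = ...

  0. MEM ⇒ go  {1A/1Mu/0Ld/1B | 5r 2w}
  1. MEM ⇒ no(FU)  {1A/1Mu/0Ld/1B | 5r 2w}
  2. MEM ⇒ no(FU)  {1A/1Mu/0Ld/1B | 5r 2w}
  3. MUL→r0 ⇒ go  {1A/0Mu/0Ld/1B | 3r 1w}
  4. ALU→r0 ⇒ no(WAW)  {1A/0Mu/0Ld/1B | 3r 1w}
  5. ALU→r1 ⇒ go  {0A/0Mu/0Ld/1B | 1r 0w}

reason(slot 2) = FU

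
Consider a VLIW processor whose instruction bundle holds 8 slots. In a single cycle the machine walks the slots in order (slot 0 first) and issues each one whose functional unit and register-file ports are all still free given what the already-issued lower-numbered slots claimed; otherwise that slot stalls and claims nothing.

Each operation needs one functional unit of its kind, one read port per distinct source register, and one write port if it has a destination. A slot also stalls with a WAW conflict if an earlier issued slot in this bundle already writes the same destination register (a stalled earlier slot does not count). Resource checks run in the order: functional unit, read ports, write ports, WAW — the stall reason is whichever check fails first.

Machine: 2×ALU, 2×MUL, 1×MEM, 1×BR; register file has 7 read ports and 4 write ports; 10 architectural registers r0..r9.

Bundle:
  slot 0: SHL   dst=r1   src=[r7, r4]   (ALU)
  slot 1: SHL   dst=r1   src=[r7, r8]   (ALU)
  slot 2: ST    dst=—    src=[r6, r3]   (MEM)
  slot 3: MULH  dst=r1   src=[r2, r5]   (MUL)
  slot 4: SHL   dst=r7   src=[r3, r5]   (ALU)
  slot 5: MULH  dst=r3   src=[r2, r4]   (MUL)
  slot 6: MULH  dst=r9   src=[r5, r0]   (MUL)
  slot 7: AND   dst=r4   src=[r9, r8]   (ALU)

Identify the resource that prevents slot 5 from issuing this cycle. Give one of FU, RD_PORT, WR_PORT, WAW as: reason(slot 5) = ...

reason(slot 5) = RD_PORT

slot 0 (ALU): ISSUE — free A1,Mu2,Ld1,B1 rp5 wp3
slot 1 (ALU): stall WAW — free A1,Mu2,Ld1,B1 rp5 wp3
slot 2 (MEM): ISSUE — free A1,Mu2,Ld0,B1 rp3 wp3
slot 3 (MUL): stall WAW — free A1,Mu2,Ld0,B1 rp3 wp3
slot 4 (ALU): ISSUE — free A0,Mu2,Ld0,B1 rp1 wp2
slot 5 (MUL): stall RD_PORT — free A0,Mu2,Ld0,B1 rp1 wp2
slot 6 (MUL): stall RD_PORT — free A0,Mu2,Ld0,B1 rp1 wp2
slot 7 (ALU): stall FU — free A0,Mu2,Ld0,B1 rp1 wp2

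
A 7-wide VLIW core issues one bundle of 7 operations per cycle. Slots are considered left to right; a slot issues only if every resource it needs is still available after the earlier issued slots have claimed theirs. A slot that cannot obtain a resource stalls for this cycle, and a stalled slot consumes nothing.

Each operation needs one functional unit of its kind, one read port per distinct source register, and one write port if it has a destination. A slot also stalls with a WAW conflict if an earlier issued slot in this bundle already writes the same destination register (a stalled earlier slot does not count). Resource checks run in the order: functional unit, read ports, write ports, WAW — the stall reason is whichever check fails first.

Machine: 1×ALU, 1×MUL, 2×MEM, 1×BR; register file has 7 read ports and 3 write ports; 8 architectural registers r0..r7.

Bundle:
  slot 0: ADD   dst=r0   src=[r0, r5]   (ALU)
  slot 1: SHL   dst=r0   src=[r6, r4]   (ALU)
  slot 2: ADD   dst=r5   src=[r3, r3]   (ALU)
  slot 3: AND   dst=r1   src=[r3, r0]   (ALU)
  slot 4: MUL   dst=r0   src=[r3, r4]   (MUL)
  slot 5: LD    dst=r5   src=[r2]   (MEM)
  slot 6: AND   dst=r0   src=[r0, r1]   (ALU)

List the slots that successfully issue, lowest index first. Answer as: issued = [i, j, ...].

issued = [0, 5]

#0 ALU src=r0,r5 dispatched  <A:0 Mu:1 Ld:2 B:1 rd:5 wr:2>
#1 ALU src=r6,r4 held:FU  <A:0 Mu:1 Ld:2 B:1 rd:5 wr:2>
#2 ALU src=r3,r3 held:FU  <A:0 Mu:1 Ld:2 B:1 rd:5 wr:2>
#3 ALU src=r3,r0 held:FU  <A:0 Mu:1 Ld:2 B:1 rd:5 wr:2>
#4 MUL src=r3,r4 held:WAW  <A:0 Mu:1 Ld:2 B:1 rd:5 wr:2>
#5 MEM src=r2 dispatched  <A:0 Mu:1 Ld:1 B:1 rd:4 wr:1>
#6 ALU src=r0,r1 held:FU  <A:0 Mu:1 Ld:1 B:1 rd:4 wr:1>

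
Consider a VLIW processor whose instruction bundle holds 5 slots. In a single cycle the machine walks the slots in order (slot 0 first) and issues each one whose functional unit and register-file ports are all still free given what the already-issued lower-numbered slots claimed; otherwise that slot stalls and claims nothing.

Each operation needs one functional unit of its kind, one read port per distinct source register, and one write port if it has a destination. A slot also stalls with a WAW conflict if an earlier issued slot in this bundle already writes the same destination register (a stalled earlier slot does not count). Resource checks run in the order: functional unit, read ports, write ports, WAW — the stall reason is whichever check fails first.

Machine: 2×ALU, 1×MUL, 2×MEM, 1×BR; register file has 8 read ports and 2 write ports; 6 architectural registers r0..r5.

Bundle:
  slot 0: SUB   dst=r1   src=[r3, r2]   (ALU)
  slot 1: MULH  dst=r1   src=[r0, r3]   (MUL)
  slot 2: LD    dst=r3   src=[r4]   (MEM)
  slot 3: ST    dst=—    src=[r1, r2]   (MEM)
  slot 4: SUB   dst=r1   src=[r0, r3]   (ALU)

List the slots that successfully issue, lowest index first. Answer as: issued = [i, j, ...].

(0) want 1×ALU +2rd +1wr — yes → AL1|MU1|ME2|BR1|rd6|wr1
(1) want 1×MUL +2rd +1wr — WAW → AL1|MU1|ME2|BR1|rd6|wr1
(2) want 1×MEM +1rd +1wr — yes → AL1|MU1|ME1|BR1|rd5|wr0
(3) want 1×MEM +2rd +0wr — yes → AL1|MU1|ME0|BR1|rd3|wr0
(4) want 1×ALU +2rd +1wr — WR_PORT → AL1|MU1|ME0|BR1|rd3|wr0

issued = [0, 2, 3]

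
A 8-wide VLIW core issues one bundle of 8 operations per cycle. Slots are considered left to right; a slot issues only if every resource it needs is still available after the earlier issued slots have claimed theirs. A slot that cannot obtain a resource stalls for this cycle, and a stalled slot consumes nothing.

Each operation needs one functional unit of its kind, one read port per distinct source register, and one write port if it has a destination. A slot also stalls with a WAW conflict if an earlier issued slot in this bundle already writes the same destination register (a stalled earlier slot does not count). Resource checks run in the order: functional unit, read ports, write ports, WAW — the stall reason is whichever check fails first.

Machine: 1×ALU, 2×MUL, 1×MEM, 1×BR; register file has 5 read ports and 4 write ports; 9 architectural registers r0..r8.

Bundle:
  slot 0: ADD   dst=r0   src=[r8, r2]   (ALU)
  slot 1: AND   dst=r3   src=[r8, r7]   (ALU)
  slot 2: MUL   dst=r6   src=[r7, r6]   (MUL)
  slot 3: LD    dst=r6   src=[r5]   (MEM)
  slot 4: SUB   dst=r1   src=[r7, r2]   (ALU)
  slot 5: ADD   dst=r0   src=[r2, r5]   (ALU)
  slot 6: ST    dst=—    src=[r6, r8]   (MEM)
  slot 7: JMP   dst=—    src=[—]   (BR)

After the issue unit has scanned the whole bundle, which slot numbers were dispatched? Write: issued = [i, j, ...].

  0. ALU→r0 ⇒ go  {0A/2Mu/1Ld/1B | 3r 3w}
  1. ALU→r3 ⇒ no(FU)  {0A/2Mu/1Ld/1B | 3r 3w}
  2. MUL→r6 ⇒ go  {0A/1Mu/1Ld/1B | 1r 2w}
  3. MEM→r6 ⇒ no(WAW)  {0A/1Mu/1Ld/1B | 1r 2w}
  4. ALU→r1 ⇒ no(FU)  {0A/1Mu/1Ld/1B | 1r 2w}
  5. ALU→r0 ⇒ no(FU)  {0A/1Mu/1Ld/1B | 1r 2w}
  6. MEM ⇒ no(RD_PORT)  {0A/1Mu/1Ld/1B | 1r 2w}
  7. BR ⇒ go  {0A/1Mu/1Ld/0B | 1r 2w}

issued = [0, 2, 7]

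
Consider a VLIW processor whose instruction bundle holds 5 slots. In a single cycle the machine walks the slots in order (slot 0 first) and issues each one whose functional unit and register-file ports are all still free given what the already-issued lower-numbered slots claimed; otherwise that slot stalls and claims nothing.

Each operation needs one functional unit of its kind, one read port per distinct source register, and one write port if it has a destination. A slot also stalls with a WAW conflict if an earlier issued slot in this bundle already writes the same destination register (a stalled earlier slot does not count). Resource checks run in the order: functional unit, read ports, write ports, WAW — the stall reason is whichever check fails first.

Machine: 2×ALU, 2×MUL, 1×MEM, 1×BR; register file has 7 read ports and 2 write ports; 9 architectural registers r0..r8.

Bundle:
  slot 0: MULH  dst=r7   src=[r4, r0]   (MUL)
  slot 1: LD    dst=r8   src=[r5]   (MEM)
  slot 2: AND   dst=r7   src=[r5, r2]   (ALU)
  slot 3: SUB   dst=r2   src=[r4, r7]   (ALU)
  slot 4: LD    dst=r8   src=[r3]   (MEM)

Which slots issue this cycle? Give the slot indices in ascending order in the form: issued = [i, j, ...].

issued = [0, 1]

[0] MUL needs rd=2 wr=1: ok; after: ALU=2 MUL=1 MEM=1 BR=1, R=5, W=1
[1] MEM needs rd=1 wr=1: ok; after: ALU=2 MUL=1 MEM=0 BR=1, R=4, W=0
[2] ALU needs rd=2 wr=1: WR_PORT; after: ALU=2 MUL=1 MEM=0 BR=1, R=4, W=0
[3] ALU needs rd=2 wr=1: WR_PORT; after: ALU=2 MUL=1 MEM=0 BR=1, R=4, W=0
[4] MEM needs rd=1 wr=1: FU; after: ALU=2 MUL=1 MEM=0 BR=1, R=4, W=0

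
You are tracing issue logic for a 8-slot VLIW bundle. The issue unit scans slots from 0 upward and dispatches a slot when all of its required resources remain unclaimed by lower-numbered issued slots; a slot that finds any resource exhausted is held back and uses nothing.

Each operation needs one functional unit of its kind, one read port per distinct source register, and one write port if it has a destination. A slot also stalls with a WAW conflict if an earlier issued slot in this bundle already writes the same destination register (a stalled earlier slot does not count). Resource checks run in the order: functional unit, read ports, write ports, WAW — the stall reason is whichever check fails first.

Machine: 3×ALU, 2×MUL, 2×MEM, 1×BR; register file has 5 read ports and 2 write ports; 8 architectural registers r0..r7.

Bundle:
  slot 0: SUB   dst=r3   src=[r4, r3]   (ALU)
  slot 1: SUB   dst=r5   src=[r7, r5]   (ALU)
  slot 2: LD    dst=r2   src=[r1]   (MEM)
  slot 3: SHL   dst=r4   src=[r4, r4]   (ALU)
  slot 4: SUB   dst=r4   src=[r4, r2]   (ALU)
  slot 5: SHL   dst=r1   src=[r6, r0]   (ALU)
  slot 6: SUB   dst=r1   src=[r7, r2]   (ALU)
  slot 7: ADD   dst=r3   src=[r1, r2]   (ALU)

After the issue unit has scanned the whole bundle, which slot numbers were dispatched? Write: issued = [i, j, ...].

#0 ALU src=r4,r3 dispatched  <A:2 Mu:2 Ld:2 B:1 rd:3 wr:1>
#1 ALU src=r7,r5 dispatched  <A:1 Mu:2 Ld:2 B:1 rd:1 wr:0>
#2 MEM src=r1 held:WR_PORT  <A:1 Mu:2 Ld:2 B:1 rd:1 wr:0>
#3 ALU src=r4,r4 held:WR_PORT  <A:1 Mu:2 Ld:2 B:1 rd:1 wr:0>
#4 ALU src=r4,r2 held:RD_PORT  <A:1 Mu:2 Ld:2 B:1 rd:1 wr:0>
#5 ALU src=r6,r0 held:RD_PORT  <A:1 Mu:2 Ld:2 B:1 rd:1 wr:0>
#6 ALU src=r7,r2 held:RD_PORT  <A:1 Mu:2 Ld:2 B:1 rd:1 wr:0>
#7 ALU src=r1,r2 held:RD_PORT  <A:1 Mu:2 Ld:2 B:1 rd:1 wr:0>

issued = [0, 1]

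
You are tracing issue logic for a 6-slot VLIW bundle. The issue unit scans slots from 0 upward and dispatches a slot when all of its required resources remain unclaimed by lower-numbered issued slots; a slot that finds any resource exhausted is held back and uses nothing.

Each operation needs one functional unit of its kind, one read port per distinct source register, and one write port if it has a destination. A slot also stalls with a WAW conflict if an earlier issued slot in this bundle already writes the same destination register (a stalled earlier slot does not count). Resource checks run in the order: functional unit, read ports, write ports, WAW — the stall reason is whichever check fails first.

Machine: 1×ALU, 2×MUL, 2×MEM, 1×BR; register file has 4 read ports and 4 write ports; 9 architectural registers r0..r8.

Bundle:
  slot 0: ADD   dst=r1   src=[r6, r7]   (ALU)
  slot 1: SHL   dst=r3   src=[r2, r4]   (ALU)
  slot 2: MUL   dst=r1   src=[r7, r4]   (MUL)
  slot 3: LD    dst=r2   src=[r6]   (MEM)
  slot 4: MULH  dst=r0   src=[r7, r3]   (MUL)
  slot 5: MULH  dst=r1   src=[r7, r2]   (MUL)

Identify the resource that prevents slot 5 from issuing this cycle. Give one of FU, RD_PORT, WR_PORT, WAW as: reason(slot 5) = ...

slot 0 (ALU): ISSUE — free A0,Mu2,Ld2,B1 rp2 wp3
slot 1 (ALU): stall FU — free A0,Mu2,Ld2,B1 rp2 wp3
slot 2 (MUL): stall WAW — free A0,Mu2,Ld2,B1 rp2 wp3
slot 3 (MEM): ISSUE — free A0,Mu2,Ld1,B1 rp1 wp2
slot 4 (MUL): stall RD_PORT — free A0,Mu2,Ld1,B1 rp1 wp2
slot 5 (MUL): stall RD_PORT — free A0,Mu2,Ld1,B1 rp1 wp2

reason(slot 5) = RD_PORT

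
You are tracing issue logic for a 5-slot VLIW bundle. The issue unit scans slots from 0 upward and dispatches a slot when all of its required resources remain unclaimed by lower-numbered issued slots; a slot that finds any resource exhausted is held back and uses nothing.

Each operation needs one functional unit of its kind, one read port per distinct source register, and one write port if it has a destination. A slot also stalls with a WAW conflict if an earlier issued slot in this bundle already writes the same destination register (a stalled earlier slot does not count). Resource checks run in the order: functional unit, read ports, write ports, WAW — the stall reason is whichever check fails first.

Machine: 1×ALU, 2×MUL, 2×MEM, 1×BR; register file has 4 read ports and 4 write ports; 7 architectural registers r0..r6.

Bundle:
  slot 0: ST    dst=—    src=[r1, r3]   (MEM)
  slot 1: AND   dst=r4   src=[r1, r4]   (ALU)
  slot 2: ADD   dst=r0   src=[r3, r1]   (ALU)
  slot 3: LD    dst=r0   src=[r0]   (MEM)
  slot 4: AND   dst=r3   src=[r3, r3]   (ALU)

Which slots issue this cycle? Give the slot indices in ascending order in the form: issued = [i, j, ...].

(0) want 1×MEM +2rd +0wr — yes → AL1|MU2|ME1|BR1|rd2|wr4
(1) want 1×ALU +2rd +1wr — yes → AL0|MU2|ME1|BR1|rd0|wr3
(2) want 1×ALU +2rd +1wr — FU → AL0|MU2|ME1|BR1|rd0|wr3
(3) want 1×MEM +1rd +1wr — RD_PORT → AL0|MU2|ME1|BR1|rd0|wr3
(4) want 1×ALU +1rd +1wr — FU → AL0|MU2|ME1|BR1|rd0|wr3

issued = [0, 1]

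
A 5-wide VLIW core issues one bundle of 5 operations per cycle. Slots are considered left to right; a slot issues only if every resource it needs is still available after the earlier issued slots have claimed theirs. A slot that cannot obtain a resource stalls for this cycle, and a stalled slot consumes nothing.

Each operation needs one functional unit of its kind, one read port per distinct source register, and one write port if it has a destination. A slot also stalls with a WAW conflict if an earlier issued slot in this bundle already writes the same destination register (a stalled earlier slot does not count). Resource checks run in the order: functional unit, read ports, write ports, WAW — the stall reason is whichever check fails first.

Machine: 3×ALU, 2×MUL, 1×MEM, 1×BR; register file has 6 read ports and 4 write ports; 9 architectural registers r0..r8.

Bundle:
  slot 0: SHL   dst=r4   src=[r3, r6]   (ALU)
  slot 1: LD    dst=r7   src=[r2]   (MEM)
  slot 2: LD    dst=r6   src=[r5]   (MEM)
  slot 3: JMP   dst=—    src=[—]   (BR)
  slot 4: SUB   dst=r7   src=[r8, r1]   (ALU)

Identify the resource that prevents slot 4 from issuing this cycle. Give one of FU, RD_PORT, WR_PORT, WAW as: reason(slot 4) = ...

reason(slot 4) = WAW

  0. ALU→r4 ⇒ go  {2A/2Mu/1Ld/1B | 4r 3w}
  1. MEM→r7 ⇒ go  {2A/2Mu/0Ld/1B | 3r 2w}
  2. MEM→r6 ⇒ no(FU)  {2A/2Mu/0Ld/1B | 3r 2w}
  3. BR ⇒ go  {2A/2Mu/0Ld/0B | 3r 2w}
  4. ALU→r7 ⇒ no(WAW)  {2A/2Mu/0Ld/0B | 3r 2w}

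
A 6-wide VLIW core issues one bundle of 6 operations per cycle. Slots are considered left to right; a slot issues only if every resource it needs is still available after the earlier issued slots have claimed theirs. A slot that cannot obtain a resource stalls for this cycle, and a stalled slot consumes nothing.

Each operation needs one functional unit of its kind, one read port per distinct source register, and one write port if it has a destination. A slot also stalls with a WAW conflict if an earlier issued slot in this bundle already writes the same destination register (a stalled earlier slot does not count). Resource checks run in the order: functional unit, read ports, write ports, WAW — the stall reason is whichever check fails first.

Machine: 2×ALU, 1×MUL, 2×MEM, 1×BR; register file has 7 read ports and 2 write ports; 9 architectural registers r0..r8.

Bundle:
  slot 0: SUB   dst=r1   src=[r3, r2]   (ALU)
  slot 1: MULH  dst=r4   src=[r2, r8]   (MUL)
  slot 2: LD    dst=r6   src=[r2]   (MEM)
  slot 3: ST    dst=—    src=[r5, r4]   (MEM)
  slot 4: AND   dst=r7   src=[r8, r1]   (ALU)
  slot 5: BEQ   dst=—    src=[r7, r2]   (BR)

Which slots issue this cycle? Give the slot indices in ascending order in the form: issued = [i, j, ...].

issued = [0, 1, 3]

  0. ALU→r1 ⇒ go  {1A/1Mu/2Ld/1B | 5r 1w}
  1. MUL→r4 ⇒ go  {1A/0Mu/2Ld/1B | 3r 0w}
  2. MEM→r6 ⇒ no(WR_PORT)  {1A/0Mu/2Ld/1B | 3r 0w}
  3. MEM ⇒ go  {1A/0Mu/1Ld/1B | 1r 0w}
  4. ALU→r7 ⇒ no(RD_PORT)  {1A/0Mu/1Ld/1B | 1r 0w}
  5. BR ⇒ no(RD_PORT)  {1A/0Mu/1Ld/1B | 1r 0w}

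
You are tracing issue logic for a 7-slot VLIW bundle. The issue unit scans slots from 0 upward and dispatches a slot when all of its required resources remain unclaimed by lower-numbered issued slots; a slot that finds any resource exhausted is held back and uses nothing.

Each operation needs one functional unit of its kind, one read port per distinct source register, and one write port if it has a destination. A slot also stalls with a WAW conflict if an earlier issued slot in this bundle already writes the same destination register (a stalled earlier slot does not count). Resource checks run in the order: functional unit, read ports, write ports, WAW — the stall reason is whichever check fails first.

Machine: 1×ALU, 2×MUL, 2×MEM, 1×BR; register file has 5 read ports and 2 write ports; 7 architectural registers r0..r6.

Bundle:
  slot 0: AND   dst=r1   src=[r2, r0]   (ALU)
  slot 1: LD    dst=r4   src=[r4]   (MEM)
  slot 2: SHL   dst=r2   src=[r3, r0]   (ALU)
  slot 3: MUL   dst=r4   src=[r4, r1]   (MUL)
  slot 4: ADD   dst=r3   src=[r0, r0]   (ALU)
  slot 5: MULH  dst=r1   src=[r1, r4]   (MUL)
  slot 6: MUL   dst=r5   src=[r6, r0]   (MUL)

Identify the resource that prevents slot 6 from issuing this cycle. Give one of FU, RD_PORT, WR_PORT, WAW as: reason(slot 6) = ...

reason(slot 6) = WR_PORT

(0) want 1×ALU +2rd +1wr — yes → AL0|MU2|ME2|BR1|rd3|wr1
(1) want 1×MEM +1rd +1wr — yes → AL0|MU2|ME1|BR1|rd2|wr0
(2) want 1×ALU +2rd +1wr — FU → AL0|MU2|ME1|BR1|rd2|wr0
(3) want 1×MUL +2rd +1wr — WR_PORT → AL0|MU2|ME1|BR1|rd2|wr0
(4) want 1×ALU +1rd +1wr — FU → AL0|MU2|ME1|BR1|rd2|wr0
(5) want 1×MUL +2rd +1wr — WR_PORT → AL0|MU2|ME1|BR1|rd2|wr0
(6) want 1×MUL +2rd +1wr — WR_PORT → AL0|MU2|ME1|BR1|rd2|wr0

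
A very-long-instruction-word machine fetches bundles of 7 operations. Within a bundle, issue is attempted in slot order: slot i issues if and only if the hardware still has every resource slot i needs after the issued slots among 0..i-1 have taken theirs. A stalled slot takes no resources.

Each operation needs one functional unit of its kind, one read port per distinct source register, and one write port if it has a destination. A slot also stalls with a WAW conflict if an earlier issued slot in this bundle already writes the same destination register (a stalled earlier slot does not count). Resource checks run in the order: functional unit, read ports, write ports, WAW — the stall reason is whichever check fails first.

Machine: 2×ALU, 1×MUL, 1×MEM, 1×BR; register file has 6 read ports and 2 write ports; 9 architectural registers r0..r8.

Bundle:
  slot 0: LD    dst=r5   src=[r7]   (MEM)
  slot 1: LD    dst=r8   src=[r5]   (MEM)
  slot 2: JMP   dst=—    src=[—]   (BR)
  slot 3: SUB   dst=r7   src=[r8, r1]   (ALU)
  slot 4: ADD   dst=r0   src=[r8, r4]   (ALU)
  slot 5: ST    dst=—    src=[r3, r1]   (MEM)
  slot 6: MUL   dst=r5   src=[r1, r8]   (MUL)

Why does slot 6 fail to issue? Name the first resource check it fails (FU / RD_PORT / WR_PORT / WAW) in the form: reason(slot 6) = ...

[0] MEM needs rd=1 wr=1: ok; after: ALU=2 MUL=1 MEM=0 BR=1, R=5, W=1
[1] MEM needs rd=1 wr=1: FU; after: ALU=2 MUL=1 MEM=0 BR=1, R=5, W=1
[2] BR needs rd=0 wr=0: ok; after: ALU=2 MUL=1 MEM=0 BR=0, R=5, W=1
[3] ALU needs rd=2 wr=1: ok; after: ALU=1 MUL=1 MEM=0 BR=0, R=3, W=0
[4] ALU needs rd=2 wr=1: WR_PORT; after: ALU=1 MUL=1 MEM=0 BR=0, R=3, W=0
[5] MEM needs rd=2 wr=0: FU; after: ALU=1 MUL=1 MEM=0 BR=0, R=3, W=0
[6] MUL needs rd=2 wr=1: WR_PORT; after: ALU=1 MUL=1 MEM=0 BR=0, R=3, W=0

reason(slot 6) = WR_PORT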